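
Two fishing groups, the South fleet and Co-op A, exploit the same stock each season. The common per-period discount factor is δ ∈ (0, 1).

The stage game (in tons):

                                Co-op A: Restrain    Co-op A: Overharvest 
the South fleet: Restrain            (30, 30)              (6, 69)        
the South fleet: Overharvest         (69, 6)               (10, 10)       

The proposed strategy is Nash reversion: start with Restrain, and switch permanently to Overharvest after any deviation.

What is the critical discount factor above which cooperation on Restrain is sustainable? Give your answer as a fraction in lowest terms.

Under grim trigger the critical discount factor is (T−C)/(T−P) with T = 69, C = 30, P = 10.
δ* = (69−30)/(69−10) = 39/59.

39/59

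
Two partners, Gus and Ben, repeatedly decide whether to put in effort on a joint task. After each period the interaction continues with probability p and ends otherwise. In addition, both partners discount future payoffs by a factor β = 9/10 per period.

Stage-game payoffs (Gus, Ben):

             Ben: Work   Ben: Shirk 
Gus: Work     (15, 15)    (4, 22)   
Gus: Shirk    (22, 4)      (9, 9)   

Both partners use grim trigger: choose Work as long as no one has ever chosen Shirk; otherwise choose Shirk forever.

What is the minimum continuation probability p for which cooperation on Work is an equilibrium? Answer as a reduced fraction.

70/117

Expected continuation weight on next period's payoff is β·p = 9/10·p, which plays the role of the discount factor.
Cooperation requires 9/10·p ≥ (22−15)/(22−9) = 7/13, hence p ≥ 70/117.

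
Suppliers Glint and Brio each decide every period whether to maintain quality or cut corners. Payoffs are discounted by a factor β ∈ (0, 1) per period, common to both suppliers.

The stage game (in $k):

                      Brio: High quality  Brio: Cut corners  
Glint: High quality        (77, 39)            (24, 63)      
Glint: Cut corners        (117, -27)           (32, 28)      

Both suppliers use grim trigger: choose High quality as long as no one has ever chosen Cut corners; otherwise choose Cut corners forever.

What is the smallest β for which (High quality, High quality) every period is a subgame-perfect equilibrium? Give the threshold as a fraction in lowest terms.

Glint: cooperation gives 77 each period; deviation gives 117 once then 32 forever.
  77/(1−β) ≥ 117 + 32β/(1−β) ⇒ β ≥ 40/85 = 8/17.
Brio: cooperation gives 39 each period; deviation gives 63 once then 28 forever.
  β ≥ 24/35.
Both must hold, so the binding constraint is Brio's: β ≥ 24/35.

24/35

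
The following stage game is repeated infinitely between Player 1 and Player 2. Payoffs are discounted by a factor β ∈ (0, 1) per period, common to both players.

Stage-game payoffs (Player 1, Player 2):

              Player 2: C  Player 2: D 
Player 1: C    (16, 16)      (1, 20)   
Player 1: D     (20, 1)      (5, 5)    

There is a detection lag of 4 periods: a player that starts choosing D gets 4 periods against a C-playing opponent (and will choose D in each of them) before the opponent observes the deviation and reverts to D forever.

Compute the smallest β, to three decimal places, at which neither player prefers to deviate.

0.719

A deviator earns 20 for 4 periods, then 5 forever; cooperating earns 16 forever. Multiplying the IC by (1−β):
16 ≥ 20(1−β^4) + 5β^4, so 15·β^4 ≥ 4 and β^4 ≥ 4/15.
β ≥ (4/15)^(1/4) ≈ 0.719.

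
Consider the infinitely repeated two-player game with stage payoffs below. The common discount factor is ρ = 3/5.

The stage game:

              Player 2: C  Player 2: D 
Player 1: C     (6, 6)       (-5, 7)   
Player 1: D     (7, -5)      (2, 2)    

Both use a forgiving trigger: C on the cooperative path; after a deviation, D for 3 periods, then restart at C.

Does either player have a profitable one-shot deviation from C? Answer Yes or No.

No

IC: ρ+…+ρ^3 ≥ (7−6)/(6−2) = 1/4.
At ρ = 3/5: partial sum = 1.1760 ≥ 0.2500. Cooperation sustainable.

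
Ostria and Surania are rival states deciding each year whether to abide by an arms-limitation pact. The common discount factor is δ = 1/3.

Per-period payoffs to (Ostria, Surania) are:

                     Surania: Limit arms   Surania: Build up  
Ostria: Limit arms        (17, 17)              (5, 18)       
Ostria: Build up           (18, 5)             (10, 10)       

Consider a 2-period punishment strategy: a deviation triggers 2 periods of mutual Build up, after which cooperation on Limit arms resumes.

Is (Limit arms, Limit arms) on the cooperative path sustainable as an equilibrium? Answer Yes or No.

A one-shot deviation gives 18 now, then 10 for 2 periods, then back to 17.
Gain from deviating: (18−17) today; loss: (17−10) in each of the next 2 periods.
No-deviation condition: (17−10)(δ+…+δ^2) ≥ 18−17, i.e. δ+…+δ^2 ≥ 1/7.
At δ = 1/3: δ+…+δ^2 = 0.4444 ≥ 0.1429.
So cooperation is sustainable.

Yes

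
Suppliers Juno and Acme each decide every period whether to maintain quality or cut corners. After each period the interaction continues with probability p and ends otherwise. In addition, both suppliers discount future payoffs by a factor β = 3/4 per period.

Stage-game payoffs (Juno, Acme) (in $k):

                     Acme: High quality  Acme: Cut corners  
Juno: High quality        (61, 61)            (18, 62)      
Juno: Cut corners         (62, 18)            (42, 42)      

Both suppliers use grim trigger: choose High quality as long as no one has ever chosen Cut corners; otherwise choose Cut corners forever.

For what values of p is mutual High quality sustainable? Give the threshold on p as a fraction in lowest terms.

With continuation probability p and discount β, the effective per-period discount factor is βp.
Grim-trigger IC: βp ≥ (62−61)/(62−42) = 1/20.
So p ≥ (1/20)/(3/4) = 1/15.

1/15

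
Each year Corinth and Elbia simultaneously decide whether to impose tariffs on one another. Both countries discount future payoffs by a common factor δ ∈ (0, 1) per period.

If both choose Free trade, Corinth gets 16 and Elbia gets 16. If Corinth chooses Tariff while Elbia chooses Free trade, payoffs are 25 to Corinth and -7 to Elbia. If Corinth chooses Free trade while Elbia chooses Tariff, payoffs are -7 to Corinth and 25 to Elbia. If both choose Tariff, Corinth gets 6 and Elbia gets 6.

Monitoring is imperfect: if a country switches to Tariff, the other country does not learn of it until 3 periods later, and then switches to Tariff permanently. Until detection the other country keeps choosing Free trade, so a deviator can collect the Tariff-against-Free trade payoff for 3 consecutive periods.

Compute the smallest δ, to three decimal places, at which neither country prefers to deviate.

The best deviation is to choose Tariff for all 3 undetected periods, earning 25 each, then 6 forever once detected.
Deviation value: 25(1−δ^3)/(1−δ) + 6δ^3/(1−δ); cooperation value: 16/(1−δ).
IC: 16 ≥ 25(1−δ^3) + 6δ^3 = 25 − 19δ^3.
So δ^3 ≥ 9/19, giving δ ≥ (9/19)^(1/3) ≈ 0.780.

0.780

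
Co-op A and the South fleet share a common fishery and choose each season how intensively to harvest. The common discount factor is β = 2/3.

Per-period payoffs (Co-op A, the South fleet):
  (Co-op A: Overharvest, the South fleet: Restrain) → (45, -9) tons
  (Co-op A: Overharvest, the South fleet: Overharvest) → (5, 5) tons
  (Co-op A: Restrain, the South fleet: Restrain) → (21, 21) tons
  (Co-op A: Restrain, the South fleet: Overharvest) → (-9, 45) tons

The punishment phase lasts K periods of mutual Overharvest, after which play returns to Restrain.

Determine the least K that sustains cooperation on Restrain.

4

No profitable deviation requires (21−5)(β+…+β^K) ≥ 45−21, i.e. β+…+β^K ≥ 3/2 ≈ 1.5000.
With β = 2/3, the partial sums are K=1: 0.6667, K=2: 1.1111, K=3: 1.4074, K=4: 1.6049.
K = 4 is the first length at which the sum reaches 1.5000.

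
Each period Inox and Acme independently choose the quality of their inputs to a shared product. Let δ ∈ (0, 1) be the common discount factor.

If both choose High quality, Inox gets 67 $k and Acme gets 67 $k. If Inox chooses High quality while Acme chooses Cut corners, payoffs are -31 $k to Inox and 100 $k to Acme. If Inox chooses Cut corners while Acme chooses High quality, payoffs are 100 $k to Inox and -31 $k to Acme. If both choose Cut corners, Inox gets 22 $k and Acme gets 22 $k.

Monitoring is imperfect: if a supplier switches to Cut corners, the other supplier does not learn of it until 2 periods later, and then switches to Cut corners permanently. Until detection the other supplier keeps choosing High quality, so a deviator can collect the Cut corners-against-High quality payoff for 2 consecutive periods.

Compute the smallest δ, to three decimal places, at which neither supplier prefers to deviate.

0.650

The best deviation is to choose Cut corners for all 2 undetected periods, earning 100 each, then 22 forever once detected.
Deviation value: 100(1−δ^2)/(1−δ) + 22δ^2/(1−δ); cooperation value: 67/(1−δ).
IC: 67 ≥ 100(1−δ^2) + 22δ^2 = 100 − 78δ^2.
So δ^2 ≥ 33/78 = 11/26, giving δ ≥ (11/26)^(1/2) ≈ 0.650.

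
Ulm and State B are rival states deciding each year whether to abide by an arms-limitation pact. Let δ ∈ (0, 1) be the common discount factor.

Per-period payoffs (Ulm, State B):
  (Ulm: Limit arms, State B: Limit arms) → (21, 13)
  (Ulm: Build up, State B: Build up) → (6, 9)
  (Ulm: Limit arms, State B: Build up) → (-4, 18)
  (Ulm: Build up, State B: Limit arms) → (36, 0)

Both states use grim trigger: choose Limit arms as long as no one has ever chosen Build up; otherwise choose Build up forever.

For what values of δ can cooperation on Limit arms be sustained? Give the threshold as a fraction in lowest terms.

5/9

Ulm: cooperation gives 21 each period; deviation gives 36 once then 6 forever.
  21/(1−δ) ≥ 36 + 6δ/(1−δ) ⇒ δ ≥ 15/30 = 1/2.
State B: cooperation gives 13 each period; deviation gives 18 once then 9 forever.
  δ ≥ 5/9.
Both must hold, so the binding constraint is State B's: δ ≥ 5/9.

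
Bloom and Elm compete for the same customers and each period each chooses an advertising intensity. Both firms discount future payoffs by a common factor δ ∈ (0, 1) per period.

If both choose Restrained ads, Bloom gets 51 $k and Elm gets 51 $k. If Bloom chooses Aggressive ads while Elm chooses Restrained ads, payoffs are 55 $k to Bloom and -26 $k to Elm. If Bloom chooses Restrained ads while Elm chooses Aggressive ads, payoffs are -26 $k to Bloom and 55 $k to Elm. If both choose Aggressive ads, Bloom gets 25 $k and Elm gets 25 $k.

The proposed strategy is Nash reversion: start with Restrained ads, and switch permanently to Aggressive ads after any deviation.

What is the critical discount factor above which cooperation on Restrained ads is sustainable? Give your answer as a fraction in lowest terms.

2/15

Cooperation forever yields 51 each period: 51/(1−δ).
Deviating yields 55 once, then 25 forever: 55 + 25δ/(1−δ).
No profitable deviation requires 51/(1−δ) ≥ 55 + 25δ/(1−δ).
Multiplying by (1−δ): 51 ≥ 55(1−δ) + 25δ = 55 − 30δ.
So 30δ ≥ 4, i.e. δ ≥ 4/30 = 2/15.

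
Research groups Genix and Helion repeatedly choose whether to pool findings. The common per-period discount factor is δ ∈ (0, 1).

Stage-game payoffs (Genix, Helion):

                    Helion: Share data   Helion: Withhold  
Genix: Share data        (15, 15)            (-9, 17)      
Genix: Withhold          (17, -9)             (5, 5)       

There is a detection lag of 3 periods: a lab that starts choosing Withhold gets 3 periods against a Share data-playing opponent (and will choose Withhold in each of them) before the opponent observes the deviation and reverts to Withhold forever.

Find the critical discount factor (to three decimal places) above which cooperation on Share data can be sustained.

Deviating for the 3 undetected periods gains 17−15 = 2 per period over cooperation, then loses 15−5 = 10 per period forever once punishment starts.
Gain: 2(1 + δ + … + δ^2); loss: 10·δ^3/(1−δ).
No profitable deviation ⇔ 2(1−δ^3) ≤ 10·δ^3, i.e. δ^3 ≥ 2/(2+10) = 1/6.
Hence δ ≥ (1/6)^(1/3) ≈ 0.550.

0.550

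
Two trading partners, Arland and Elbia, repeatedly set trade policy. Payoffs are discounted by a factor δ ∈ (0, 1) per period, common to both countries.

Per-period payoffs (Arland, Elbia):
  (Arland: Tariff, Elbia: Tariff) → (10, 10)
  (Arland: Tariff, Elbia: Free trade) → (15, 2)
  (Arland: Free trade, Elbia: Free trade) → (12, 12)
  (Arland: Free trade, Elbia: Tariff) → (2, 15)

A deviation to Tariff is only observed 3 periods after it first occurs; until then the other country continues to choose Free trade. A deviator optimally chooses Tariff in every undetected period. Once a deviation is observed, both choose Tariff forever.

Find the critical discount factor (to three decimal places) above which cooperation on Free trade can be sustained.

0.843

Deviating for the 3 undetected periods gains 15−12 = 3 per period over cooperation, then loses 12−10 = 2 per period forever once punishment starts.
Gain: 3(1 + δ + … + δ^2); loss: 2·δ^3/(1−δ).
No profitable deviation ⇔ 3(1−δ^3) ≤ 2·δ^3, i.e. δ^3 ≥ 3/(3+2) = 3/5.
Hence δ ≥ (3/5)^(1/3) ≈ 0.843.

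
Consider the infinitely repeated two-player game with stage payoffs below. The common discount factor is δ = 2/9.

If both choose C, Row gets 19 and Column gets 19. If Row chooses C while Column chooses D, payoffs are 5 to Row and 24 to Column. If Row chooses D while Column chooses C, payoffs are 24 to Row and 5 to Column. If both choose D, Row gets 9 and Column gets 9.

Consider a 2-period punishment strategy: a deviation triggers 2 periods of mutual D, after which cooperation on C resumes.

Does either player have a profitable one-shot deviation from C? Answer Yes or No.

Comparing payoff streams over the 3 periods until play realigns: cooperate → 19(1+δ+…+δ^2); deviate → 24 + 9(δ+…+δ^2).
Cooperation is sustained iff (19−9)(δ+…+δ^2) ≥ 24−19.
δ+…+δ^2 = 2/9·(1−(2/9)^2)/(1−2/9) = 0.2716, and (24−19)/(19−9) = 0.5000.
0.2716 < 0.5000, so cooperation is not sustainable.

Yes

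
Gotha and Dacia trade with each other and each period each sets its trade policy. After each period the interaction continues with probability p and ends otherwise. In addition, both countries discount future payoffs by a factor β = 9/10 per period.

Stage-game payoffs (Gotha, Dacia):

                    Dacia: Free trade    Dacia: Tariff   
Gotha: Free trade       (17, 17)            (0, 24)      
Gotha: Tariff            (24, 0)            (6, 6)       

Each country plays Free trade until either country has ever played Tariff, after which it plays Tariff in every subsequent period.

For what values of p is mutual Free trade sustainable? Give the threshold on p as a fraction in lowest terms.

With continuation probability p and discount β, the effective per-period discount factor is βp.
Grim-trigger IC: βp ≥ (24−17)/(24−6) = 7/18.
So p ≥ (7/18)/(9/10) = 35/81.

35/81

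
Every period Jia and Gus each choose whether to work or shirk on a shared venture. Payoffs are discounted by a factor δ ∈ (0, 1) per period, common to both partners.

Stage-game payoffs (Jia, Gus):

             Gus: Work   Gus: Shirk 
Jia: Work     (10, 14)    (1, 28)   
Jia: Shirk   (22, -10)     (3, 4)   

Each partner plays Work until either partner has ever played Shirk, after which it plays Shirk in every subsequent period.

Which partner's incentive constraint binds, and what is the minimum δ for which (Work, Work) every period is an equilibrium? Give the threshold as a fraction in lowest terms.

For Jia: deviation gain 22−10 = 12, per-period punishment loss 10−3 = 7. IC gives δ ≥ 12/19.
For Gus: gain 14, loss 10 per period, so δ ≥ 14/24 = 7/12.
The tighter constraint is Jia's, so cooperation needs δ ≥ 12/19.

Jia; δ ≥ 12/19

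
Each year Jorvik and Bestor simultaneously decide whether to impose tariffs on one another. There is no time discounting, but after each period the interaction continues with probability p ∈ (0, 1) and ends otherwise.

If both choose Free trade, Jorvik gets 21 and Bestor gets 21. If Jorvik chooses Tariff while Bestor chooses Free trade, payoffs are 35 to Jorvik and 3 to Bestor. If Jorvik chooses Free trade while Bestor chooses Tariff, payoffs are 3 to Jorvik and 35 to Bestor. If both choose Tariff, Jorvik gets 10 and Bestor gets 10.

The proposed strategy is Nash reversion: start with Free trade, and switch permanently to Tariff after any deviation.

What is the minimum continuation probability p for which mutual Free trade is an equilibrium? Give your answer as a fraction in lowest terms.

14/25

Expected cooperation value is 21 + p·21 + p²·21 + … = 21/(1−p); deviation gives 35 + p·10/(1−p).
21 ≥ 35(1−p) + 10p ⇒ 25p ≥ 14 ⇒ p ≥ 14/25.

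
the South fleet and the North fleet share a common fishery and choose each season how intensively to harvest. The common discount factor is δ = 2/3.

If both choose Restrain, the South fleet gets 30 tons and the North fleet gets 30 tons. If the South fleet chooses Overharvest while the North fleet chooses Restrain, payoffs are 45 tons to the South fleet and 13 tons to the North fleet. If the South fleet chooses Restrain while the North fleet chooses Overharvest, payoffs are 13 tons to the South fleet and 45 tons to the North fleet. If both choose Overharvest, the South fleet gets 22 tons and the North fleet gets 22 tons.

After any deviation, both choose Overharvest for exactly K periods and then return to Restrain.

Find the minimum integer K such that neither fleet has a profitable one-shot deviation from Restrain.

7

No profitable deviation requires (30−22)(δ+…+δ^K) ≥ 45−30, i.e. δ+…+δ^K ≥ 15/8 ≈ 1.8750.
With δ = 2/3, the partial sums are K=1: 0.6667, K=2: 1.1111, …, K=5: 1.7366, K=6: 1.8244, K=7: 1.8829.
K = 7 is the first length at which the sum reaches 1.8750.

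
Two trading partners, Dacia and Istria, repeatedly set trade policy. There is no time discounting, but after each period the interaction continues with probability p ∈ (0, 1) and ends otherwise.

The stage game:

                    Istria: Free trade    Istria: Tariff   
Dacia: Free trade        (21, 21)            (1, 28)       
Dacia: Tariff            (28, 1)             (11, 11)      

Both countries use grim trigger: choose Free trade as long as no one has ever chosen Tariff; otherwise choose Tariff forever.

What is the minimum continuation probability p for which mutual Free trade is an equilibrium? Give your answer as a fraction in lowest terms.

With no time discounting, the continuation probability p plays the role of the discount factor.
Grim-trigger IC: 21/(1−p) ≥ 28 + 11p/(1−p) ⇒ p ≥ (28−21)/(28−11) = 7/17.

7/17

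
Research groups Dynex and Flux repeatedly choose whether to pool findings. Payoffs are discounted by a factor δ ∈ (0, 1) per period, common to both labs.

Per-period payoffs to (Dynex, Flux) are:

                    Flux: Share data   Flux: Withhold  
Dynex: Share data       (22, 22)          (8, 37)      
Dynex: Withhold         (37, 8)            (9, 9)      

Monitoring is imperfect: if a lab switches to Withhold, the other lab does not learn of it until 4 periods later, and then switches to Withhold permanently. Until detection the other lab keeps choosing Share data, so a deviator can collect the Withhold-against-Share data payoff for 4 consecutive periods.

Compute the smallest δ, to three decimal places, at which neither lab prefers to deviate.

A deviator earns 37 for 4 periods, then 9 forever; cooperating earns 22 forever. Multiplying the IC by (1−δ):
22 ≥ 37(1−δ^4) + 9δ^4, so 28·δ^4 ≥ 15 and δ^4 ≥ 15/28.
δ ≥ (15/28)^(1/4) ≈ 0.856.

0.856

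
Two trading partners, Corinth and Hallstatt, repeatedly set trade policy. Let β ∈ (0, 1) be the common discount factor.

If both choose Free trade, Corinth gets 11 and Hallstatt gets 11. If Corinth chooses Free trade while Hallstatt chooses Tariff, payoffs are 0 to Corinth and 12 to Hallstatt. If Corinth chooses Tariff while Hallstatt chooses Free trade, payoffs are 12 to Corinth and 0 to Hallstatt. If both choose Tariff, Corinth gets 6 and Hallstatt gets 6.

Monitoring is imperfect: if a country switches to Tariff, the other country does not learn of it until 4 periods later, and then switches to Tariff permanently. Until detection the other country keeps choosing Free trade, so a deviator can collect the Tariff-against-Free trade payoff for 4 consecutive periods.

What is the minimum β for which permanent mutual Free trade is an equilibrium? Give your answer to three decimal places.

Deviating for the 4 undetected periods gains 12−11 = 1 per period over cooperation, then loses 11−6 = 5 per period forever once punishment starts.
Gain: 1(1 + β + … + β^3); loss: 5·β^4/(1−β).
No profitable deviation ⇔ 1(1−β^4) ≤ 5·β^4, i.e. β^4 ≥ 1/(1+5) = 1/6.
Hence β ≥ (1/6)^(1/4) ≈ 0.639.

0.639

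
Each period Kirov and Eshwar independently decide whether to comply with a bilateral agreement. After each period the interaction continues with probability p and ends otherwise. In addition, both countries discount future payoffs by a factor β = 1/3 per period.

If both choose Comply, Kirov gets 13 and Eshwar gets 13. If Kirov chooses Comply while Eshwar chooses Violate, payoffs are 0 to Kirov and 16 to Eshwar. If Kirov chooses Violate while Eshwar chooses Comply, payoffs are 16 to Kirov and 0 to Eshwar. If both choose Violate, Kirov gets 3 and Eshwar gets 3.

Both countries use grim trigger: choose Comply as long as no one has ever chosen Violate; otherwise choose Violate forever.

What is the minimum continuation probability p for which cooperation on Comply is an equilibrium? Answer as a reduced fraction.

With continuation probability p and discount β, the effective per-period discount factor is βp.
Grim-trigger IC: βp ≥ (16−13)/(16−3) = 3/13.
So p ≥ (3/13)/(1/3) = 9/13.

9/13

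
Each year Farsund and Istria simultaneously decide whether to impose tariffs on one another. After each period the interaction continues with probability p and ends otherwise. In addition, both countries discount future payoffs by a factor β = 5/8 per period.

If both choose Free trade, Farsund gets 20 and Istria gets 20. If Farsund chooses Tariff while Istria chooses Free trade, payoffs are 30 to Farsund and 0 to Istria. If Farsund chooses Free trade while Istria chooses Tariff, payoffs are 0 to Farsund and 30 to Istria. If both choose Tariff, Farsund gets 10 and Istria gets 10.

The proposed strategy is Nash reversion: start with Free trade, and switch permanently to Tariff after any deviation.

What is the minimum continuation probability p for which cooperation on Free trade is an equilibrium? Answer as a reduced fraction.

4/5

Expected continuation weight on next period's payoff is β·p = 5/8·p, which plays the role of the discount factor.
Cooperation requires 5/8·p ≥ (30−20)/(30−10) = 1/2, hence p ≥ 4/5.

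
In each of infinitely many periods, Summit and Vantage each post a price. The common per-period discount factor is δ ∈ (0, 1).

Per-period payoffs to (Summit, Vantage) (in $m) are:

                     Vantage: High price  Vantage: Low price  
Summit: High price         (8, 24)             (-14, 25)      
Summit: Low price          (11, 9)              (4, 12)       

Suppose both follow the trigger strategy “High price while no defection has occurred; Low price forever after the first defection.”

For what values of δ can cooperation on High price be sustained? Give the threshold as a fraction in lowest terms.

For Summit: deviation gain 11−8 = 3, per-period punishment loss 8−4 = 4. IC gives δ ≥ 3/7.
For Vantage: gain 1, loss 12 per period, so δ ≥ 1/13.
The tighter constraint is Summit's, so cooperation needs δ ≥ 3/7.

3/7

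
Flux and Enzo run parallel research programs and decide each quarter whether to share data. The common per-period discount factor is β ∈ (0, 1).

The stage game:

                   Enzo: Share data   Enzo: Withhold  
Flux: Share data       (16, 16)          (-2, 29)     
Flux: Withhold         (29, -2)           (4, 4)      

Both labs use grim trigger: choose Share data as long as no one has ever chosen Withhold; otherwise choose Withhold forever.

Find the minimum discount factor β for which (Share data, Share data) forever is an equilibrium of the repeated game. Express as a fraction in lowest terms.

Cooperation forever yields 16 each period: 16/(1−β).
Deviating yields 29 once, then 4 forever: 29 + 4β/(1−β).
No profitable deviation requires 16/(1−β) ≥ 29 + 4β/(1−β).
Multiplying by (1−β): 16 ≥ 29(1−β) + 4β = 29 − 25β.
So 25β ≥ 13, i.e. β ≥ 13/25.

13/25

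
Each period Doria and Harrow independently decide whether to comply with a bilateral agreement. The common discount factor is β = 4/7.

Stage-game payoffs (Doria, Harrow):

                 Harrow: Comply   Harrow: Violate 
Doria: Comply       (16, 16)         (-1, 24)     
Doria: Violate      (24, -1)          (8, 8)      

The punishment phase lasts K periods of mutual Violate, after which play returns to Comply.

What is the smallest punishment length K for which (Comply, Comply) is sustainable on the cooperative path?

Need Σ_{k=1}^{K} β^k ≥ (24−16)/(16−8) = 1.0000 at β = 4/7.
At K = 2 the sum is 0.8980 < 1.0000; at K = 3 it is 1.0845 ≥ 1.0000.
So the minimum punishment length is K = 3.

3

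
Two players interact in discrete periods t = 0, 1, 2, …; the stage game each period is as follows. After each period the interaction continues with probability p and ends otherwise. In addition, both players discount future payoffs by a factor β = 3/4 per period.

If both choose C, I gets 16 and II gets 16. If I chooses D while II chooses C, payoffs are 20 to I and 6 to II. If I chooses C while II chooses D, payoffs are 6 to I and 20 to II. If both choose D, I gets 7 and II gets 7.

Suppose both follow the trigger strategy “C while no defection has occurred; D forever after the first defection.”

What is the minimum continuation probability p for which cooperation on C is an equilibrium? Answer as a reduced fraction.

16/39

With continuation probability p and discount β, the effective per-period discount factor is βp.
Grim-trigger IC: βp ≥ (20−16)/(20−7) = 4/13.
So p ≥ (4/13)/(3/4) = 16/39.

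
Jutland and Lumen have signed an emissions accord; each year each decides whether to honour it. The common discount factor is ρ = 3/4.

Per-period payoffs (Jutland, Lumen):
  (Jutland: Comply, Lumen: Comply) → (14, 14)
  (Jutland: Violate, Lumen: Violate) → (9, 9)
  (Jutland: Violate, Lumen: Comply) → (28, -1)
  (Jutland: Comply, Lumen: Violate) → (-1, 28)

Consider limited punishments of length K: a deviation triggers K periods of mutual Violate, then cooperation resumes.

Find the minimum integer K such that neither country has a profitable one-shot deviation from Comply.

10

No profitable deviation requires (14−9)(ρ+…+ρ^K) ≥ 28−14, i.e. ρ+…+ρ^K ≥ 14/5 ≈ 2.8000.
With ρ = 3/4, the partial sums are K=1: 0.7500, K=2: 1.3125, …, K=8: 2.6997, K=9: 2.7747, K=10: 2.8311.
K = 10 is the first length at which the sum reaches 2.8000.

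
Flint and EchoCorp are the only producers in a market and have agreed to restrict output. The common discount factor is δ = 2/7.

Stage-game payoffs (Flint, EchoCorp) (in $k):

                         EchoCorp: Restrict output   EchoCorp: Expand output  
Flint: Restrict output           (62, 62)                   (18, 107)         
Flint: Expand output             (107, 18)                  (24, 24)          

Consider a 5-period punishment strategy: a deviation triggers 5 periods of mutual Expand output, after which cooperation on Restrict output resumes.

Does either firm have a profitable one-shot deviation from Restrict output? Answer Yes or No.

Yes

Comparing payoff streams over the 6 periods until play realigns: cooperate → 62(1+δ+…+δ^5); deviate → 107 + 24(δ+…+δ^5).
Cooperation is sustained iff (62−24)(δ+…+δ^5) ≥ 107−62.
δ+…+δ^5 = 2/7·(1−(2/7)^5)/(1−2/7) = 0.3992, and (107−62)/(62−24) = 1.1842.
0.3992 < 1.1842, so cooperation is not sustainable.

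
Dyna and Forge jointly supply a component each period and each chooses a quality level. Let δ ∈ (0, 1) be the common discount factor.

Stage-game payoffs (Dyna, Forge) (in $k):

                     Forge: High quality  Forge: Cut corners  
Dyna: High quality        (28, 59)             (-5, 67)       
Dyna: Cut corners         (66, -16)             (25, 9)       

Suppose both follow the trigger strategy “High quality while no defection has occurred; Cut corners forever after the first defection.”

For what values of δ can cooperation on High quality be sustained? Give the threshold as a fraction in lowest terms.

Dyna: cooperation gives 28 each period; deviation gives 66 once then 25 forever.
  28/(1−δ) ≥ 66 + 25δ/(1−δ) ⇒ δ ≥ 38/41.
Forge: cooperation gives 59 each period; deviation gives 67 once then 9 forever.
  δ ≥ 8/58 = 4/29.
Both must hold, so the binding constraint is Dyna's: δ ≥ 38/41.

38/41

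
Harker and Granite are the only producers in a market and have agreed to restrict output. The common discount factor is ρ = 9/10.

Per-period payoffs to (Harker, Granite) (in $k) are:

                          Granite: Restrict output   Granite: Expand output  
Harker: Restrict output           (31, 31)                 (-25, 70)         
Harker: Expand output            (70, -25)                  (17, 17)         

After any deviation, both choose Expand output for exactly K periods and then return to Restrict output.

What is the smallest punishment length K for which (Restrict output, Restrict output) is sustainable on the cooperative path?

IC: ρ(1−ρ^K)/(1−ρ) ≥ (70−31)/(31−17) = 39/14.
With ρ = 9/10: need 1 − ρ^K ≥ 39/14·(1−9/10)/(9/10), i.e. ρ^K ≤ 0.6905.
Since (9/10)^3 = 0.7290 and (9/10)^4 = 0.6561, the smallest such K is 4.

4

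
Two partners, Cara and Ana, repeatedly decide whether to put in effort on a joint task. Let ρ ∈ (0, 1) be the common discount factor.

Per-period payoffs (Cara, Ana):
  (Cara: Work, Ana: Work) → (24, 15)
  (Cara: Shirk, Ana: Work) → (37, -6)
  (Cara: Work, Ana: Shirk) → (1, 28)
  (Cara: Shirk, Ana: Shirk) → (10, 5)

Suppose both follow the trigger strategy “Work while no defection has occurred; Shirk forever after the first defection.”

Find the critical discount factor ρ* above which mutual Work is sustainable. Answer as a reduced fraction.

13/23

For Cara: deviation gain 37−24 = 13, per-period punishment loss 24−10 = 14. IC gives ρ ≥ 13/27.
For Ana: gain 13, loss 10 per period, so ρ ≥ 13/23.
The tighter constraint is Ana's, so cooperation needs ρ ≥ 13/23.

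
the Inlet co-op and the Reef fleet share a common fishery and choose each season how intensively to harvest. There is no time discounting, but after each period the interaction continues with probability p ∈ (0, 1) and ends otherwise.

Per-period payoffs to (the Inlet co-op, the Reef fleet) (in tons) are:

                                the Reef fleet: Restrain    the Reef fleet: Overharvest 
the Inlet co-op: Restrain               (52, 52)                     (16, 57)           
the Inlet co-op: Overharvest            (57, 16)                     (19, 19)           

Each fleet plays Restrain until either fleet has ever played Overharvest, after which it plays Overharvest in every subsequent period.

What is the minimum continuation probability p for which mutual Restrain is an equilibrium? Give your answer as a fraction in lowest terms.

5/38

Expected cooperation value is 52 + p·52 + p²·52 + … = 52/(1−p); deviation gives 57 + p·19/(1−p).
52 ≥ 57(1−p) + 19p ⇒ 38p ≥ 5 ⇒ p ≥ 5/38.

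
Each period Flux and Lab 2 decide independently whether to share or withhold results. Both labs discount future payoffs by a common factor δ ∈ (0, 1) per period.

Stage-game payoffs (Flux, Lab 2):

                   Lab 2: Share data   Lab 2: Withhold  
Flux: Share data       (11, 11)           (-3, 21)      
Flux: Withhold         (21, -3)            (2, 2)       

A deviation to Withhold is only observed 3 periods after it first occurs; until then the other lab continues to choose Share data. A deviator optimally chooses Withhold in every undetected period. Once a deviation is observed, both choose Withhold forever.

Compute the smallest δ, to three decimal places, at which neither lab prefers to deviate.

0.807

The best deviation is to choose Withhold for all 3 undetected periods, earning 21 each, then 2 forever once detected.
Deviation value: 21(1−δ^3)/(1−δ) + 2δ^3/(1−δ); cooperation value: 11/(1−δ).
IC: 11 ≥ 21(1−δ^3) + 2δ^3 = 21 − 19δ^3.
So δ^3 ≥ 10/19, giving δ ≥ (10/19)^(1/3) ≈ 0.807.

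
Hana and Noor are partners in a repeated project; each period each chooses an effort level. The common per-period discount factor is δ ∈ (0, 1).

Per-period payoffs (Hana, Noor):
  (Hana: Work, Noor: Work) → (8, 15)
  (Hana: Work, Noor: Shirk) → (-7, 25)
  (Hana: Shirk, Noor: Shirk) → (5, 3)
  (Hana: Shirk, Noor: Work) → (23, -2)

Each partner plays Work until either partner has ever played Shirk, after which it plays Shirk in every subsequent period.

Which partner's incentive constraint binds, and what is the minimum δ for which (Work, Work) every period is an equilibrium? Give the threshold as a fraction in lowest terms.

Hana; δ ≥ 5/6

Hana's threshold: (23−8)/(23−5) = 5/6.
Noor's threshold: (25−15)/(25−3) = 5/11.
5/6 > 5/11, so Hana binds and δ* = 5/6.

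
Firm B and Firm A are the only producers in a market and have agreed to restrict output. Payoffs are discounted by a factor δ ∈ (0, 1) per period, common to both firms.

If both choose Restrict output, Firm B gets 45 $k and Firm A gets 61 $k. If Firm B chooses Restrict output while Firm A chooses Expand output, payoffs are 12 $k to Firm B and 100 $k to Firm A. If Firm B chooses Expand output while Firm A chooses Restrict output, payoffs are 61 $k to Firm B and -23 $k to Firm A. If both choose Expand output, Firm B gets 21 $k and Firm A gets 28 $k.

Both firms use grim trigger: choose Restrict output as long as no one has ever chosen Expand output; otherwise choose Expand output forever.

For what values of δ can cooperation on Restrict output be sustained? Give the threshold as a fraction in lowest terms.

Firm B's threshold: (61−45)/(61−21) = 2/5.
Firm A's threshold: (100−61)/(100−28) = 13/24.
2/5 < 13/24, so Firm A binds and δ* = 13/24.

13/24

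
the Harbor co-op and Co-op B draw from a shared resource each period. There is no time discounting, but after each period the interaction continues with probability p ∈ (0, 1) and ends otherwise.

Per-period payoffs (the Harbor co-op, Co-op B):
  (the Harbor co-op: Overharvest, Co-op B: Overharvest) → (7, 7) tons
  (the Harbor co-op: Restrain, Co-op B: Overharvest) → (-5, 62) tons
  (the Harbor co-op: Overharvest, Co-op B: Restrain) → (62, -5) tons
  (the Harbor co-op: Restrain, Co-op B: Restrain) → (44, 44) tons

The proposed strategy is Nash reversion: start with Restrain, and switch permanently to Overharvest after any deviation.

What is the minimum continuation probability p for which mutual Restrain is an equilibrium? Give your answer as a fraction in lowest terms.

18/55

With no time discounting, the continuation probability p plays the role of the discount factor.
Grim-trigger IC: 44/(1−p) ≥ 62 + 7p/(1−p) ⇒ p ≥ (62−44)/(62−7) = 18/55.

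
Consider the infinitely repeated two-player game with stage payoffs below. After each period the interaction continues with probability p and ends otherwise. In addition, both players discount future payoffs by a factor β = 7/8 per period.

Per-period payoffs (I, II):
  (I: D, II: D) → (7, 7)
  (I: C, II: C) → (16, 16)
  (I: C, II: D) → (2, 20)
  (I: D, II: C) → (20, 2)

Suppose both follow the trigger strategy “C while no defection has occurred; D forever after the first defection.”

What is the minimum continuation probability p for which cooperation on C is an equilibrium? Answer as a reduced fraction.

32/91

Expected continuation weight on next period's payoff is β·p = 7/8·p, which plays the role of the discount factor.
Cooperation requires 7/8·p ≥ (20−16)/(20−7) = 4/13, hence p ≥ 32/91.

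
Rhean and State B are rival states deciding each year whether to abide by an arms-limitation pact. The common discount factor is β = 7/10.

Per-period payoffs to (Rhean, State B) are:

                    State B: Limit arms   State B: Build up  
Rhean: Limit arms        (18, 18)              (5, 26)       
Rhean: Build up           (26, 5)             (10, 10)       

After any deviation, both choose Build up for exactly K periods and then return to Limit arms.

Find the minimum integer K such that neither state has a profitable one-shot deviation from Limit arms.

2

Need Σ_{k=1}^{K} β^k ≥ (26−18)/(18−10) = 1.0000 at β = 7/10.
At K = 1 the sum is 0.7000 < 1.0000; at K = 2 it is 1.1900 ≥ 1.0000.
So the minimum punishment length is K = 2.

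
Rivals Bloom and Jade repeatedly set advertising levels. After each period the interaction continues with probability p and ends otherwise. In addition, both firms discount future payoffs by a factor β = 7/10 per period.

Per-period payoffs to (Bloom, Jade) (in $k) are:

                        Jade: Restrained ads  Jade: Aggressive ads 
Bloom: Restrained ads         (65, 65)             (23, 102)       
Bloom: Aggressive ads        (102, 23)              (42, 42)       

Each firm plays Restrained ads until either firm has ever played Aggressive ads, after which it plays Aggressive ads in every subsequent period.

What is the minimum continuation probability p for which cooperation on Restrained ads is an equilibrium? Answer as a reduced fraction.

With continuation probability p and discount β, the effective per-period discount factor is βp.
Grim-trigger IC: βp ≥ (102−65)/(102−42) = 37/60.
So p ≥ (37/60)/(7/10) = 37/42.

37/42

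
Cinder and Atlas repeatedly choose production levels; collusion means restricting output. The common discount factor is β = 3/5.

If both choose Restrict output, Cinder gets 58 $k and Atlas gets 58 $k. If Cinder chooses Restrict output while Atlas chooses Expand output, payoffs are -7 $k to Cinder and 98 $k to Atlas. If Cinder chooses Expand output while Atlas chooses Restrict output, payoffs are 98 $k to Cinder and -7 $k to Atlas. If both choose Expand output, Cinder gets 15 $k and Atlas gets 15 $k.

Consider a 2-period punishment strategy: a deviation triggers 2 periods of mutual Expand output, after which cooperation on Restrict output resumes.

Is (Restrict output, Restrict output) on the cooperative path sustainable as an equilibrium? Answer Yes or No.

Yes

A one-shot deviation gives 98 now, then 15 for 2 periods, then back to 58.
Gain from deviating: (98−58) today; loss: (58−15) in each of the next 2 periods.
No-deviation condition: (58−15)(β+…+β^2) ≥ 98−58, i.e. β+…+β^2 ≥ 40/43.
At β = 3/5: β+…+β^2 = 0.9600 ≥ 0.9302.
So cooperation is sustainable.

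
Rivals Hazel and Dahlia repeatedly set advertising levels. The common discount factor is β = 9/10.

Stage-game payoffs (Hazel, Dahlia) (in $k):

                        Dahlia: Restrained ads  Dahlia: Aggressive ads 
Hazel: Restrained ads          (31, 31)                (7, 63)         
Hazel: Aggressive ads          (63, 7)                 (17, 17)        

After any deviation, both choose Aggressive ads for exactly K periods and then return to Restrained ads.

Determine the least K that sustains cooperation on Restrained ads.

IC: β(1−β^K)/(1−β) ≥ (63−31)/(31−17) = 16/7.
With β = 9/10: need 1 − β^K ≥ 16/7·(1−9/10)/(9/10), i.e. β^K ≤ 0.7460.
Since (9/10)^2 = 0.8100 and (9/10)^3 = 0.7290, the smallest such K is 3.

3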